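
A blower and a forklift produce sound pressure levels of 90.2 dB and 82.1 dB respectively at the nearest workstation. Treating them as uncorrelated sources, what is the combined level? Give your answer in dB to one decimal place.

90.8 dB

Incoherent sources combine by intensity addition: L_total = 10·log₁₀(Σ 10^(L_i/10)).
Σ 10^(L/10) = 10^(90.2/10) + 10^(82.1/10) = 1.209e+09.
L_total = 10·log₁₀(1.209e+09) = 90.83 dB.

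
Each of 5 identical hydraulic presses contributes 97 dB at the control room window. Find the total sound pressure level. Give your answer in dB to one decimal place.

104.0 dB

N identical incoherent sources raise the level by 10·log₁₀ N.
L_total = 97 + 10·log₁₀(5) = 97 + 6.990 = 103.99 dB.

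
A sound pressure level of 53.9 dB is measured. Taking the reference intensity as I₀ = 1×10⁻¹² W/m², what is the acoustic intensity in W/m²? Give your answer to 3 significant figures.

2.45e-07 W/m²

L = 10·log₁₀(I/I₀) ⇒ I = I₀·10^(L/10) = 10⁻¹² × 10^5.39.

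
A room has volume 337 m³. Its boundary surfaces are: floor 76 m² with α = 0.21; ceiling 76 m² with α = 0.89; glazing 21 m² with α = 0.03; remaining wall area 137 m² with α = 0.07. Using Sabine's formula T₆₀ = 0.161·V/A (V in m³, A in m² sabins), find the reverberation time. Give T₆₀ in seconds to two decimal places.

Summing Sᵢαᵢ: 76·0.21 + 76·0.89 + 21·0.03 + 137·0.07 = 93.82 m².
T₆₀ = 0.161·V/A = 0.161·337/93.82 = 0.578 s.

0.58 s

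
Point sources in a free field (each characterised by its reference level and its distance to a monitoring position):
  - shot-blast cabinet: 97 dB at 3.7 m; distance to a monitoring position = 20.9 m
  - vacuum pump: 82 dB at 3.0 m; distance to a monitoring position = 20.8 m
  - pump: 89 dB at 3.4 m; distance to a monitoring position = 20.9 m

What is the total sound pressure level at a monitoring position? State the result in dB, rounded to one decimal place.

Apply inverse-square spreading to bring every level to the receiver, then sum 10^(L/10).
shot-blast cabinet: 97 − 20·log₁₀(20.9/3.7) = 97 − 15.04 = 81.96 dB.
vacuum pump: 82 − 20·log₁₀(20.8/3.0) = 82 − 16.82 = 65.18 dB.
pump: 89 − 20·log₁₀(20.9/3.4) = 89 − 15.77 = 73.23 dB.
Σ 10^(L/10) = 1.814e+08 → L_total = 10·log₁₀(1.814e+08) = 82.59 dB.

82.6 dB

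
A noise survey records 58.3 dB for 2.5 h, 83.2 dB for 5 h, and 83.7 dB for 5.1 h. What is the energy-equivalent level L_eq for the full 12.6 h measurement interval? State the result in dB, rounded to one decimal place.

The energy average is taken in the linear domain: L_eq = 10·log₁₀[(Σ tᵢ·10^(Lᵢ/10))/T], T = 12.6 h.
Σ tᵢ·10^(Lᵢ/10) = 2.5·10^(58.3/10) + 5·10^(83.2/10) + 5.1·10^(83.7/10) = 2.242e+09.
L_eq = 10·log₁₀(2.242e+09/12.6) = 82.50 dB.

82.5 dB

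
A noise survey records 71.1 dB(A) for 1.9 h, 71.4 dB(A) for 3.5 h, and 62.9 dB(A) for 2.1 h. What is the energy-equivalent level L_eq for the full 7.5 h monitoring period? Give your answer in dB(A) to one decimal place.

The energy average is taken in the linear domain: L_eq = 10·log₁₀[(Σ tᵢ·10^(Lᵢ/10))/T], T = 7.5 h.
Σ tᵢ·10^(Lᵢ/10) = 1.9·10^(71.1/10) + 3.5·10^(71.4/10) + 2.1·10^(62.9/10) = 7.688e+07.
L_eq = 10·log₁₀(7.688e+07/7.5) = 70.11 dB(A).

70.1 dB(A)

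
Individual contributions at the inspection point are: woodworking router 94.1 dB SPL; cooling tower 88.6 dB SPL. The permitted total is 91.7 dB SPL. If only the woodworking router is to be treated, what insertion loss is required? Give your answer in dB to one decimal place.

The untreated sources together contribute 10^(88.6/10) = 7.244e+08, i.e. 88.60 dB SPL.
The limit corresponds to 10^(91.7/10) = 1.479e+09; subtracting the fixed part leaves 7.547e+08 for the woodworking router, i.e. 88.78 dB SPL.
Required insertion loss = 94.1 − 88.78 = 5.32 dB.

5.3 dB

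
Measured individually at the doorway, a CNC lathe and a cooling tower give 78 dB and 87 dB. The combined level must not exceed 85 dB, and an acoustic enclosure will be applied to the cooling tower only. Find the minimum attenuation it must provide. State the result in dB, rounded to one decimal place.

3.0 dB

The untreated sources together contribute 10^(78/10) = 6.310e+07, i.e. 78.00 dB.
The limit corresponds to 10^(85/10) = 3.162e+08; subtracting the fixed part leaves 2.531e+08 for the cooling tower, i.e. 84.03 dB.
So the cooling tower must be reduced from 87 to 84.03 dB: IL = 2.97 dB.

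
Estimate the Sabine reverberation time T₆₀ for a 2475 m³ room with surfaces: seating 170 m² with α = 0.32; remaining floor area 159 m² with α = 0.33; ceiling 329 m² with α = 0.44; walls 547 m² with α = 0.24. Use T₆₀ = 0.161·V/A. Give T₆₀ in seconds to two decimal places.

A = Σ Sᵢαᵢ = 170·0.32 + 159·0.33 + 329·0.44 + 547·0.24 = 382.91 m².
T₆₀ = 0.161 × 2475 / 382.91 = 1.041 s.

1.04 s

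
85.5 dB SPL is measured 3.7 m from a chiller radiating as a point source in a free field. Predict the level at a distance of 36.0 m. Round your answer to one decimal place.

65.7 dB SPL

Spherical spreading from a point source gives a 20·log₁₀(r₂/r₁) drop.
L₂ = 85.5 − 20·log₁₀(36.0/3.7) = 85.5 − 19.762 = 65.74 dB SPL.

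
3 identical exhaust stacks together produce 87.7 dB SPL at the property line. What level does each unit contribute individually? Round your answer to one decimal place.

Dividing the total intensity by 3 lowers the level by 10·log₁₀ 3 = 4.771 dB: L₁ = 87.7 − 4.771.

82.9 dB SPL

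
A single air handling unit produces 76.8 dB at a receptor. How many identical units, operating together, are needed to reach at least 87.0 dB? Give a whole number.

11

The shortfall is 87.0 − 76.8 = 10.2 dB, and N units add 10·log₁₀ N, so need 10·log₁₀ N ≥ 10.2.
N ≥ 10^(10.2/10) = 10.471, so N = 11.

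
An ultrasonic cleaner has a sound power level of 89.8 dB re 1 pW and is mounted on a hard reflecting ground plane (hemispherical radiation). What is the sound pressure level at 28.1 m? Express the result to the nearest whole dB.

53 dB

L_p = L_w − 10·log₁₀(2π·r²) with r = 28.1 m.
2π·r² = 4961 m², 10·log₁₀ of that is 36.956 dB.
L_p = 89.8 − 36.956 = 52.84 dB.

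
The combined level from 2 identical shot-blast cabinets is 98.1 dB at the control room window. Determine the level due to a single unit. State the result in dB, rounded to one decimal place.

For N identical incoherent sources L_total = L₁ + 10·log₁₀ N, so L₁ = 98.1 − 10·log₁₀(2) = 98.1 − 3.010.

95.1 dB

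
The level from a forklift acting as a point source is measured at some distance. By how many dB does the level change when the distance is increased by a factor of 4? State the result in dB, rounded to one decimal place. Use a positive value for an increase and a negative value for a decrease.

-12.0 dB

A point source loses 6 dB per doubling of distance; generally ΔL = −20·log₁₀(r₂/r₁).
ΔL = −20·log₁₀(4) = -12.04 dB.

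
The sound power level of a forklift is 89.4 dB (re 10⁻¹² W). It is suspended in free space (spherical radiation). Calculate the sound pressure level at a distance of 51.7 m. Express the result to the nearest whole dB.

44 dB

The power spreads over a sphere of area 4π·r², so L_p = L_w − 10·log₁₀(4π·r²).
4π·r² = 3.359e+04 m², 10·log₁₀ of that is 45.262 dB.
L_p = 89.4 − 45.262 = 44.14 dB.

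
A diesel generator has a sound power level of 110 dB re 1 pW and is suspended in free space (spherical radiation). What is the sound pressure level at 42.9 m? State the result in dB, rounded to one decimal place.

Free-field spherical radiation: L_p = L_w − 10·log₁₀(4π·r²), r = 42.9 m.
4π·r² = 2.313e+04 m², 10·log₁₀ of that is 43.641 dB.
L_p = 110 − 43.641 = 66.36 dB.

66.4 dB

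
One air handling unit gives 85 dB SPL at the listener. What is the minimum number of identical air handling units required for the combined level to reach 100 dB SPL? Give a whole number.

Need L₁ + 10·log₁₀ N ≥ 100, i.e. log₁₀ N ≥ 1.50.
N ≥ 10^(15.0/10) = 31.623, so N = 32.

32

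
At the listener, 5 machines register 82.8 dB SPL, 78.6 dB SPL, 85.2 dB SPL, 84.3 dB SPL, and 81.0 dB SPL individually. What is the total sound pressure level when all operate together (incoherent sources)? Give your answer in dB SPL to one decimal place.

90.0 dB SPL

For uncorrelated sources the intensities add, so convert each level to linear form, sum, and take 10·log₁₀ of the total.
Σ 10^(L/10) = 10^(82.8/10) + 10^(78.6/10) + 10^(85.2/10) + 10^(84.3/10) + 10^(81.0/10) = 9.892e+08.
L_total = 10·log₁₀(9.892e+08) = 89.95 dB SPL.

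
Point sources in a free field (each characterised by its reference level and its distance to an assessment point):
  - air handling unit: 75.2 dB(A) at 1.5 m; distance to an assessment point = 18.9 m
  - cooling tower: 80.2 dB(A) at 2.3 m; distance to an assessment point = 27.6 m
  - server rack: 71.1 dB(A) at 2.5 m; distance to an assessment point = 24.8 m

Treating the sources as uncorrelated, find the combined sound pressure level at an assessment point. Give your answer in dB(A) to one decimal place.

Propagate each source to the receiver with L = L_ref − 20·log₁₀(r/r_ref), then add intensities.
air handling unit: 75.2 − 20·log₁₀(18.9/1.5) = 75.2 − 22.01 = 53.19 dB(A).
cooling tower: 80.2 − 20·log₁₀(27.6/2.3) = 80.2 − 21.58 = 58.62 dB(A).
server rack: 71.1 − 20·log₁₀(24.8/2.5) = 71.1 − 19.93 = 51.17 dB(A).
Σ 10^(L/10) = 1.067e+06 → L_total = 10·log₁₀(1.067e+06) = 60.28 dB(A).

60.3 dB(A)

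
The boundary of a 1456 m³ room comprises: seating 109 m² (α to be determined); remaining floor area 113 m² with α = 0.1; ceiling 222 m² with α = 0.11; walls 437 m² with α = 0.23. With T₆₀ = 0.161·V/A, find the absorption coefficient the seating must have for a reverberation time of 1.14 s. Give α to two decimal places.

0.64

Required total absorption A = 0.161·1456/1.14 = 205.63 m².
Absorption from the other surfaces = 113·0.1 + 222·0.11 + 437·0.23 = 136.23 m², so the seating must supply 69.40 m² over 109 m².
α = 69.40/109 = 0.637.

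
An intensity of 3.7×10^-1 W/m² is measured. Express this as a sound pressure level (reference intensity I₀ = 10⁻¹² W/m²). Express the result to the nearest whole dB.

Dividing by I₀ shifts the exponent by 12: I/I₀ = 3.7×10^11.
L = 10·(0.5682 + 11) = 115.68 dB.

116 dB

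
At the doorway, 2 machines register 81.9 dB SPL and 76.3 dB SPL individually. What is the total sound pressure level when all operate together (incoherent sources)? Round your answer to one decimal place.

Incoherent sources combine by intensity addition: L_total = 10·log₁₀(Σ 10^(L_i/10)).
Σ 10^(L/10) = 10^(81.9/10) + 10^(76.3/10) = 1.975e+08.
L_total = 10·log₁₀(1.975e+08) = 82.96 dB SPL.

83.0 dB SPL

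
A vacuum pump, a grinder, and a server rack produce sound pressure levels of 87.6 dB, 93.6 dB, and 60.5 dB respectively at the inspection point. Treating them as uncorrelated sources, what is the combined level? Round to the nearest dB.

95 dB

For uncorrelated sources the intensities add, so convert each level to linear form, sum, and take 10·log₁₀ of the total.
Σ 10^(L/10) = 10^(87.6/10) + 10^(93.6/10) + 10^(60.5/10) = 2.867e+09.
L_total = 10·log₁₀(2.867e+09) = 94.57 dB.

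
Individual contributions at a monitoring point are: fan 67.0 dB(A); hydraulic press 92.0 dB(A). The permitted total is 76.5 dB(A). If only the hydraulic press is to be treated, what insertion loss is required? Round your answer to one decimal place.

Fixed contribution from the other source: Σ 10^(L/10) = 10^(67.0/10) = 5.012e+06 (67.00 dB(A)).
The limit corresponds to 10^(76.5/10) = 4.467e+07; subtracting the fixed part leaves 3.966e+07 for the hydraulic press, i.e. 75.98 dB(A).
So the hydraulic press must be reduced from 92.0 to 75.98 dB(A): IL = 16.02 dB.

16.0 dB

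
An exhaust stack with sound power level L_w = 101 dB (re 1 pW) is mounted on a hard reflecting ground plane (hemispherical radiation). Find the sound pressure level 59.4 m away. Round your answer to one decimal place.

57.5 dB

L_p = L_w − 10·log₁₀(2π·r²) with r = 59.4 m.
2π·r² = 2.217e+04 m², 10·log₁₀ of that is 43.458 dB.
L_p = 101 − 43.458 = 57.54 dB.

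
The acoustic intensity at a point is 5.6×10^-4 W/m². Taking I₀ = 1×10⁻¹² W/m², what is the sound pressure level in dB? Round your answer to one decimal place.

87.5 dB

L = 10·log₁₀(I/I₀) = 10·log₁₀(5.6×10^-4/10⁻¹²) = 10·log₁₀(5.6×10^8).
L = 10·(0.7482 + 8) = 87.48 dB.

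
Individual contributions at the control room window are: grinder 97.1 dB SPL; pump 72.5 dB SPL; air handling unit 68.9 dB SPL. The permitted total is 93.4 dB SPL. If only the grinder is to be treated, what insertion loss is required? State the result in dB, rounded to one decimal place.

3.8 dB

Fixed contribution from the other sources: Σ 10^(L/10) = 10^(72.5/10) + 10^(68.9/10) = 2.555e+07 (74.07 dB SPL).
The limit corresponds to 10^(93.4/10) = 2.188e+09; subtracting the fixed part leaves 2.162e+09 for the grinder, i.e. 93.35 dB SPL.
Required insertion loss = 97.1 − 93.35 = 3.75 dB.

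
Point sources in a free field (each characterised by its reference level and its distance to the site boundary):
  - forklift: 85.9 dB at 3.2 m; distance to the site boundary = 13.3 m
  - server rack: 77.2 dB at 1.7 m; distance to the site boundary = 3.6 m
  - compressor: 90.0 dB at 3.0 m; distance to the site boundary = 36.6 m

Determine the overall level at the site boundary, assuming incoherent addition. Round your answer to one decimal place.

Propagate each source to the receiver with L = L_ref − 20·log₁₀(r/r_ref), then add intensities.
forklift: 85.9 − 20·log₁₀(13.3/3.2) = 85.9 − 12.37 = 73.53 dB.
server rack: 77.2 − 20·log₁₀(3.6/1.7) = 77.2 − 6.52 = 70.68 dB.
compressor: 90.0 − 20·log₁₀(36.6/3.0) = 90.0 − 21.73 = 68.27 dB.
Σ 10^(L/10) = 4.094e+07 → L_total = 10·log₁₀(4.094e+07) = 76.12 dB.

76.1 dB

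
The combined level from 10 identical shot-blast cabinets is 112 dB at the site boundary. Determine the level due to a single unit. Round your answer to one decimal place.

102.0 dB

For N identical incoherent sources L_total = L₁ + 10·log₁₀ N, so L₁ = 112 − 10·log₁₀(10) = 112 − 10.000.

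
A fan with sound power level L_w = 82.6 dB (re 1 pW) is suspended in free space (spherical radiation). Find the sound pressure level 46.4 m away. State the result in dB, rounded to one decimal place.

38.3 dB

Free-field spherical radiation: L_p = L_w − 10·log₁₀(4π·r²), r = 46.4 m.
4π·r² = 2.705e+04 m², 10·log₁₀ of that is 44.322 dB.
L_p = 82.6 − 44.322 = 38.28 dB.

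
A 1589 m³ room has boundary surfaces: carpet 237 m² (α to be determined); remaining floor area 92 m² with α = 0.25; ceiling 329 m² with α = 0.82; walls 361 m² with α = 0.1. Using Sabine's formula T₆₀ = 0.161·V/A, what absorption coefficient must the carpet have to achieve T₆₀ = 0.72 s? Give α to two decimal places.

0.11

From T₆₀ = 0.161·V/A, the target T₆₀ = 0.72 s needs A = 0.161·1589/0.72 = 355.32 m².
Absorption from the other surfaces = 92·0.25 + 329·0.82 + 361·0.1 = 328.88 m², so the carpet must supply 26.44 m² over 237 m².
α = 26.44/237 = 0.112.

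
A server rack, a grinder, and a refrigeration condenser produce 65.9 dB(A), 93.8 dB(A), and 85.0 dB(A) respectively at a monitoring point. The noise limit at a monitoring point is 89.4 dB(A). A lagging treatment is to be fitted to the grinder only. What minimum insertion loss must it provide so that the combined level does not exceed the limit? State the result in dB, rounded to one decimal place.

6.4 dB

Fixed contribution from the other sources: Σ 10^(L/10) = 10^(65.9/10) + 10^(85.0/10) = 3.201e+08 (85.05 dB(A)).
To meet 89.4 dB(A) overall, the treated grinder may contribute at most 10^(89.4/10) − 3.201e+08 = 5.508e+08, i.e. 87.41 dB(A).
So the grinder must be reduced from 93.8 to 87.41 dB(A): IL = 6.39 dB.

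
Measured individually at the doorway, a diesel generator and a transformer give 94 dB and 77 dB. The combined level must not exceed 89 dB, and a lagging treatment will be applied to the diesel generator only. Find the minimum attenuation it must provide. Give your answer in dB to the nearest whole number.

Fixed contribution from the other source: Σ 10^(L/10) = 10^(77/10) = 5.012e+07 (77.00 dB).
To meet 89 dB overall, the treated diesel generator may contribute at most 10^(89/10) − 5.012e+07 = 7.442e+08, i.e. 88.72 dB.
Required insertion loss = 94 − 88.72 = 5.28 dB.

5 dB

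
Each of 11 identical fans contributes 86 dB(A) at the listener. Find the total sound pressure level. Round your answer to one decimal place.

96.4 dB(A)

N identical incoherent sources raise the level by 10·log₁₀ N.
L_total = 86 + 10·log₁₀(11) = 86 + 10.414 = 96.41 dB(A).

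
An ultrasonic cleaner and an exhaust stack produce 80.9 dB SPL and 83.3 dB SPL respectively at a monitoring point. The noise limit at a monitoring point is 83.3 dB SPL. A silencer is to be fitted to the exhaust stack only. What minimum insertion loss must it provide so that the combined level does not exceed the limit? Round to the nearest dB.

The untreated sources together contribute 10^(80.9/10) = 1.230e+08, i.e. 80.90 dB SPL.
To meet 83.3 dB SPL overall, the treated exhaust stack may contribute at most 10^(83.3/10) − 1.230e+08 = 9.077e+07, i.e. 79.58 dB SPL.
So the exhaust stack must be reduced from 83.3 to 79.58 dB SPL: IL = 3.72 dB.

4 dB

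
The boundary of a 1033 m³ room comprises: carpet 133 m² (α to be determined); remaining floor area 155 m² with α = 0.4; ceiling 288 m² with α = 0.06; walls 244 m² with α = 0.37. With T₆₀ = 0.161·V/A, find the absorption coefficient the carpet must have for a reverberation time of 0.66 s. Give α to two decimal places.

0.62

From T₆₀ = 0.161·V/A, the target T₆₀ = 0.66 s needs A = 0.161·1033/0.66 = 251.99 m².
Absorption from the other surfaces = 155·0.4 + 288·0.06 + 244·0.37 = 169.56 m², so the carpet must supply 82.43 m² over 133 m².
α = 82.43/133 = 0.620.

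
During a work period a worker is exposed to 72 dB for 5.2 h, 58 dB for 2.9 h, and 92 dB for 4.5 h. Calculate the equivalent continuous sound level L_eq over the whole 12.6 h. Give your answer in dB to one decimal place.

L_eq = 10·log₁₀[(1/T)·Σ tᵢ·10^(Lᵢ/10)] with T = 12.6 h.
Σ tᵢ·10^(Lᵢ/10) = 5.2·10^(72/10) + 2.9·10^(58/10) + 4.5·10^(92/10) = 7.216e+09.
L_eq = 10·log₁₀(7.216e+09/12.6) = 87.58 dB.

87.6 dB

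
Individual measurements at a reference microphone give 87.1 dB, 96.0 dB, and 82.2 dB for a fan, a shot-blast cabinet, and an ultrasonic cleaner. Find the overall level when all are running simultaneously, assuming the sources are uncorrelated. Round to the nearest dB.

Incoherent sources combine by intensity addition: L_total = 10·log₁₀(Σ 10^(L_i/10)).
Σ 10^(L/10) = 10^(87.1/10) + 10^(96.0/10) + 10^(82.2/10) = 4.660e+09.
L_total = 10·log₁₀(4.660e+09) = 96.68 dB.

97 dB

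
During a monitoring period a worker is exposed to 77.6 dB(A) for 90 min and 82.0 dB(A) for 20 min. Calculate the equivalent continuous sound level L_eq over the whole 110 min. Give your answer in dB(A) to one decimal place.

78.8 dB(A)

Weight each interval's intensity by its duration and average over T = 110 min:
Σ tᵢ·10^(Lᵢ/10) = 90·10^(77.6/10) + 20·10^(82.0/10) = 8.349e+09.
L_eq = 10·log₁₀(8.349e+09/110) = 78.80 dB(A).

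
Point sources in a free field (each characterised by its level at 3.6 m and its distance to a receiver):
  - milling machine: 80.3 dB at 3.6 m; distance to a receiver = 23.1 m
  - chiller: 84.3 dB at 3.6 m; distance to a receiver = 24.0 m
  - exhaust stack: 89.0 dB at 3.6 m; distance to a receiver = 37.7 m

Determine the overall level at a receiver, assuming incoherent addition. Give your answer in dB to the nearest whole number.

72 dB

Propagate each source to the receiver with L = L_ref − 20·log₁₀(r/r_ref), then add intensities.
milling machine: 80.3 − 20·log₁₀(23.1/3.6) = 80.3 − 16.15 = 64.15 dB.
chiller: 84.3 − 20·log₁₀(24.0/3.6) = 84.3 − 16.48 = 67.82 dB.
exhaust stack: 89.0 − 20·log₁₀(37.7/3.6) = 89.0 − 20.40 = 68.60 dB.
Σ 10^(L/10) = 1.590e+07 → L_total = 10·log₁₀(1.590e+07) = 72.01 dB.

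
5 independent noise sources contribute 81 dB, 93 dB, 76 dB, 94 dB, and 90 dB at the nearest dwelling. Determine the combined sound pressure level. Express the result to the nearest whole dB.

98 dB

Incoherent sources combine by intensity addition: L_total = 10·log₁₀(Σ 10^(L_i/10)).
Σ 10^(L/10) = 10^(81/10) + 10^(93/10) + 10^(76/10) + 10^(94/10) + 10^(90/10) = 5.673e+09.
L_total = 10·log₁₀(5.673e+09) = 97.54 dB.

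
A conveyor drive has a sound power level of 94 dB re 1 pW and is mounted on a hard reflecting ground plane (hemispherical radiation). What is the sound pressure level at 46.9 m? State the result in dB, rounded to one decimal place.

52.6 dB

The power spreads over a hemisphere of area 2π·r², so L_p = L_w − 10·log₁₀(2π·r²).
2π·r² = 1.382e+04 m², 10·log₁₀ of that is 41.405 dB.
L_p = 94 − 41.405 = 52.59 dB.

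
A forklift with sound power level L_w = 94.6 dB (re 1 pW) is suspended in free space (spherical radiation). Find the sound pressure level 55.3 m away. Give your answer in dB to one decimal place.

Free-field spherical radiation: L_p = L_w − 10·log₁₀(4π·r²), r = 55.3 m.
4π·r² = 3.843e+04 m², 10·log₁₀ of that is 45.847 dB.
L_p = 94.6 − 45.847 = 48.75 dB.

48.8 dB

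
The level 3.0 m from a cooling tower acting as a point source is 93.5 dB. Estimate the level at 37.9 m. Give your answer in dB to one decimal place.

Point-source attenuation: ΔL = 20·log₁₀(r₂/r₁) = 20·log₁₀(37.9/3.0) = 22.030 dB.
L₂ = 93.5 − 20·log₁₀(37.9/3.0) = 93.5 − 22.030 = 71.47 dB.

71.5 dB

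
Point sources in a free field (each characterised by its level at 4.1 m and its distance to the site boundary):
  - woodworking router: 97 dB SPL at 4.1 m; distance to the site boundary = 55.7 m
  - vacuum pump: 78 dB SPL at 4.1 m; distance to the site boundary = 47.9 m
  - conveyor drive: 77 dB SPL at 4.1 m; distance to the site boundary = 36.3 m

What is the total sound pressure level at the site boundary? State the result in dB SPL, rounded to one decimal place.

74.5 dB SPL

First find each source's level at the receiver (point-source: −20·log₁₀(r/r_ref)), then combine on an intensity basis.
woodworking router: 97 − 20·log₁₀(55.7/4.1) = 97 − 22.66 = 74.34 dB SPL.
vacuum pump: 78 − 20·log₁₀(47.9/4.1) = 78 − 21.35 = 56.65 dB SPL.
conveyor drive: 77 − 20·log₁₀(36.3/4.1) = 77 − 18.94 = 58.06 dB SPL.
Σ 10^(L/10) = 2.826e+07 → L_total = 10·log₁₀(2.826e+07) = 74.51 dB SPL.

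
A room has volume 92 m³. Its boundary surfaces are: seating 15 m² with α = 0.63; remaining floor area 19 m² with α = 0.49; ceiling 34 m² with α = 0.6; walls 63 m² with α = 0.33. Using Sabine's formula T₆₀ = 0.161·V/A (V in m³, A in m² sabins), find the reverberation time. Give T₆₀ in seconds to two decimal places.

0.25 s

A = Σ Sᵢαᵢ = 15·0.63 + 19·0.49 + 34·0.6 + 63·0.33 = 59.95 m².
T₆₀ = 0.161 × 92 / 59.95 = 0.247 s.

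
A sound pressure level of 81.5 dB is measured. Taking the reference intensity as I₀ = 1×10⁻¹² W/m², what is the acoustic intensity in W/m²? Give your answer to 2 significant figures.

I = I₀·10^(L/10) = 10⁻¹² × 10^(81.5/10) = 10^(-3.850).

0.00014 W/m²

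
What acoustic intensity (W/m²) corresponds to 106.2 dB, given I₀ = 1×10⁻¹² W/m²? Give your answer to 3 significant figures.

0.0417 W/m²

L = 10·log₁₀(I/I₀) ⇒ I = I₀·10^(L/10) = 10⁻¹² × 10^10.62.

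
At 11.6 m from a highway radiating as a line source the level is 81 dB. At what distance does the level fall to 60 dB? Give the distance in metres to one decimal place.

For a line source L₁ − L₂ = 10·log₁₀(r₂/r₁), so r₂ = r₁·10^((L₁−L₂)/10).
r₂ = 11.6·10^((81−60)/10) = 11.6·10^(21.0/10) = 1460.35 m.

1460.4 m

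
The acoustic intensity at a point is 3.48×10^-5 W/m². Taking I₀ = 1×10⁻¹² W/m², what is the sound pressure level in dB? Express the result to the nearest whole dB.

75 dB

L = 10·log₁₀(I/I₀) = 10·log₁₀(3.48×10^-5/10⁻¹²) = 10·log₁₀(3.48×10^7).
L = 10·(0.5416 + 7) = 75.42 dB.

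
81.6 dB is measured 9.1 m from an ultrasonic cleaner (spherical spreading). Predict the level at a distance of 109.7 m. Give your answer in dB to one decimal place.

Point-source attenuation: ΔL = 20·log₁₀(r₂/r₁) = 20·log₁₀(109.7/9.1) = 21.623 dB.
L₂ = 81.6 − 20·log₁₀(109.7/9.1) = 81.6 − 21.623 = 59.98 dB.

60.0 dB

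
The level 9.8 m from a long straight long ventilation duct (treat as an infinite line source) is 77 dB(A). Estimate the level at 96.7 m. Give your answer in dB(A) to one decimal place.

For a line source, L₂ = L₁ − 10·log₁₀(r₂/r₁).
L₂ = 77 − 10·log₁₀(96.7/9.8) = 77 − 9.942 = 67.06 dB(A).

67.1 dB(A)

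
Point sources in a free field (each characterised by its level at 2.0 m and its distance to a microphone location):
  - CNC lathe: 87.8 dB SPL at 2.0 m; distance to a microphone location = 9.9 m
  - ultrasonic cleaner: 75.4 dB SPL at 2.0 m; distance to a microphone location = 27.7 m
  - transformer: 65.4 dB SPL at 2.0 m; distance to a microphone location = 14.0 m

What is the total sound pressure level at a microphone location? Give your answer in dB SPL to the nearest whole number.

74 dB SPL

Apply inverse-square spreading to bring every level to the receiver, then sum 10^(L/10).
CNC lathe: 87.8 − 20·log₁₀(9.9/2.0) = 87.8 − 13.89 = 73.91 dB SPL.
ultrasonic cleaner: 75.4 − 20·log₁₀(27.7/2.0) = 75.4 − 22.83 = 52.57 dB SPL.
transformer: 65.4 − 20·log₁₀(14.0/2.0) = 65.4 − 16.90 = 48.50 dB SPL.
Σ 10^(L/10) = 2.484e+07 → L_total = 10·log₁₀(2.484e+07) = 73.95 dB SPL.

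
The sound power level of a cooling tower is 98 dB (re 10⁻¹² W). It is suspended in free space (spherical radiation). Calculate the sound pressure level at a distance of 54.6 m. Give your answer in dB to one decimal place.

52.3 dB

Free-field spherical radiation: L_p = L_w − 10·log₁₀(4π·r²), r = 54.6 m.
4π·r² = 3.746e+04 m², 10·log₁₀ of that is 45.736 dB.
L_p = 98 − 45.736 = 52.26 dB.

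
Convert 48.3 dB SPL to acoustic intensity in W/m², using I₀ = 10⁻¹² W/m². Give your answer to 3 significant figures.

6.76e-08 W/m²

I = I₀·10^(L/10) = 10⁻¹² × 10^(48.3/10) = 10^(-7.170).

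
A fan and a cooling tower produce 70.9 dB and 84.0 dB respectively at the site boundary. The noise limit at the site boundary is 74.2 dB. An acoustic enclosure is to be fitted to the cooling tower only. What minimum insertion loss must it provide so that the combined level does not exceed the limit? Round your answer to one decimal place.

12.5 dB

The untreated sources together contribute 10^(70.9/10) = 1.230e+07, i.e. 70.90 dB.
To meet 74.2 dB overall, the treated cooling tower may contribute at most 10^(74.2/10) − 1.230e+07 = 1.400e+07, i.e. 71.46 dB.
So the cooling tower must be reduced from 84.0 to 71.46 dB: IL = 12.54 dB.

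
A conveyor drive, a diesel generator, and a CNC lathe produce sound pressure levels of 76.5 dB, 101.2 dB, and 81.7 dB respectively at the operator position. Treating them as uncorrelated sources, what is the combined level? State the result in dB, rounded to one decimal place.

For uncorrelated sources the intensities add, so convert each level to linear form, sum, and take 10·log₁₀ of the total.
Σ 10^(L/10) = 10^(76.5/10) + 10^(101.2/10) + 10^(81.7/10) = 1.338e+10.
L_total = 10·log₁₀(1.338e+10) = 101.26 dB.

101.3 dB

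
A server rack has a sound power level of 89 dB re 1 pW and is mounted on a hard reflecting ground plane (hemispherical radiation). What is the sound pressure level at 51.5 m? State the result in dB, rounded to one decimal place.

L_p = L_w − 10·log₁₀(2π·r²) with r = 51.5 m.
2π·r² = 1.666e+04 m², 10·log₁₀ of that is 42.218 dB.
L_p = 89 − 42.218 = 46.78 dB.

46.8 dB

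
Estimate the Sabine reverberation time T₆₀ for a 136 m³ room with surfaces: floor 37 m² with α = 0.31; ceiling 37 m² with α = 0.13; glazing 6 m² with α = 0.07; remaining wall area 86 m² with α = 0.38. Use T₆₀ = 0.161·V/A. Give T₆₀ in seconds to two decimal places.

0.44 s

Total absorption A = 37·0.31 + 37·0.13 + 6·0.07 + 86·0.38 = 49.38 m² sabins.
T₆₀ = 0.161·V/A = 0.161·136/49.38 = 0.443 s.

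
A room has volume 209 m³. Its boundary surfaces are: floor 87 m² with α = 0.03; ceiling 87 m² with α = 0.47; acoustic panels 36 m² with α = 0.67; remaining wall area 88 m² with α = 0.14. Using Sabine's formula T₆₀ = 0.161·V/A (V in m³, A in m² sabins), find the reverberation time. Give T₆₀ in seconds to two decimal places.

Total absorption A = 87·0.03 + 87·0.47 + 36·0.67 + 88·0.14 = 79.94 m² sabins.
T₆₀ = 0.161·V/A = 0.161·209/79.94 = 0.421 s.

0.42 s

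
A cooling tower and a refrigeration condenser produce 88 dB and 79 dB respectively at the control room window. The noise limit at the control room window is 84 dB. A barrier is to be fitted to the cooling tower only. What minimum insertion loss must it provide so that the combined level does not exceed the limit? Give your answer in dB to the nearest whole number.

6 dB

Everything except the cooling tower sums to 10^(79/10) = 7.943e+07 in linear terms, 79.00 dB.
The limit corresponds to 10^(84/10) = 2.512e+08; subtracting the fixed part leaves 1.718e+08 for the cooling tower, i.e. 82.35 dB.
Required insertion loss = 88 − 82.35 = 5.65 dB.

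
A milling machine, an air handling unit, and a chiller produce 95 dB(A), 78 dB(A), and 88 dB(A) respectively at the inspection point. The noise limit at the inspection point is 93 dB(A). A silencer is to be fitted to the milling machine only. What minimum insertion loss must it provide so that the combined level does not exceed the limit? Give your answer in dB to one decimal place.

3.9 dB

Fixed contribution from the other sources: Σ 10^(L/10) = 10^(78/10) + 10^(88/10) = 6.941e+08 (88.41 dB(A)).
To meet 93 dB(A) overall, the treated milling machine may contribute at most 10^(93/10) − 6.941e+08 = 1.301e+09, i.e. 91.14 dB(A).
Required insertion loss = 95 − 91.14 = 3.86 dB.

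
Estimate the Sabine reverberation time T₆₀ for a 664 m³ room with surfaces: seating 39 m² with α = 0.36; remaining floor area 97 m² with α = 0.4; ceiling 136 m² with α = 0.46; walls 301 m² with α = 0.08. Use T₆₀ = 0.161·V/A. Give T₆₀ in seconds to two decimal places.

Summing Sᵢαᵢ: 39·0.36 + 97·0.4 + 136·0.46 + 301·0.08 = 139.48 m².
T₆₀ = 0.161 × 664 / 139.48 = 0.766 s.

0.77 s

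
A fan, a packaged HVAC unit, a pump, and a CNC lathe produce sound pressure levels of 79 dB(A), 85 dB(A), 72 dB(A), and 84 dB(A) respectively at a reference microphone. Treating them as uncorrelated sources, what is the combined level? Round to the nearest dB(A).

Incoherent sources combine by intensity addition: L_total = 10·log₁₀(Σ 10^(L_i/10)).
Σ 10^(L/10) = 10^(79/10) + 10^(85/10) + 10^(72/10) + 10^(84/10) = 6.627e+08.
L_total = 10·log₁₀(6.627e+08) = 88.21 dB(A).

88 dB(A)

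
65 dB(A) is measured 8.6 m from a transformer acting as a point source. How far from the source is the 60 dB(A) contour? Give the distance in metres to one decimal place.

Point-source spreading drops the level by 20·log₁₀(r₂/r₁); inverting, r₂/r₁ = 10^(ΔL/20).
r₂ = 8.6·10^((65−60)/20) = 8.6·10^(5.0/20) = 15.29 m.

15.3 m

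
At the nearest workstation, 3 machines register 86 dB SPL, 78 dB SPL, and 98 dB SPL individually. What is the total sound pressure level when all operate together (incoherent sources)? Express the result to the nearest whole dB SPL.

For uncorrelated sources the intensities add, so convert each level to linear form, sum, and take 10·log₁₀ of the total.
Σ 10^(L/10) = 10^(86/10) + 10^(78/10) + 10^(98/10) = 6.771e+09.
L_total = 10·log₁₀(6.771e+09) = 98.31 dB SPL.

98 dB SPL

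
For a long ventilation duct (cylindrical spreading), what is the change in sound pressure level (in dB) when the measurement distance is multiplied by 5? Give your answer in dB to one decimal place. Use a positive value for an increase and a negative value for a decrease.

-7.0 dB

A line source loses 3 dB per doubling of distance; generally ΔL = −10·log₁₀(r₂/r₁).
ΔL = −10·log₁₀(5) = -6.99 dB.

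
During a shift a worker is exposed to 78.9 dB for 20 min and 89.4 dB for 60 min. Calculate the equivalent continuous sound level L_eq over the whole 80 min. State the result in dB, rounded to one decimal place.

L_eq = 10·log₁₀[(1/T)·Σ tᵢ·10^(Lᵢ/10)] with T = 80 min.
Σ tᵢ·10^(Lᵢ/10) = 20·10^(78.9/10) + 60·10^(89.4/10) = 5.381e+10.
L_eq = 10·log₁₀(5.381e+10/80) = 88.28 dB.

88.3 dB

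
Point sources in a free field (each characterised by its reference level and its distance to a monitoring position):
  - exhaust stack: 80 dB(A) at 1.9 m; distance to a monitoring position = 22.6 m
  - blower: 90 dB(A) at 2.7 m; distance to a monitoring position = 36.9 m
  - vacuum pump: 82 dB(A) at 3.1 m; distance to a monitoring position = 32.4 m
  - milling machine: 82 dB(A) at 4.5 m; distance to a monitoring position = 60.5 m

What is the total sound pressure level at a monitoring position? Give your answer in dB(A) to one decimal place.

69.2 dB(A)

Propagate each source to the receiver with L = L_ref − 20·log₁₀(r/r_ref), then add intensities.
exhaust stack: 80 − 20·log₁₀(22.6/1.9) = 80 − 21.51 = 58.49 dB(A).
blower: 90 − 20·log₁₀(36.9/2.7) = 90 − 22.71 = 67.29 dB(A).
vacuum pump: 82 − 20·log₁₀(32.4/3.1) = 82 − 20.38 = 61.62 dB(A).
milling machine: 82 − 20·log₁₀(60.5/4.5) = 82 − 22.57 = 59.43 dB(A).
Σ 10^(L/10) = 8.388e+06 → L_total = 10·log₁₀(8.388e+06) = 69.24 dB(A).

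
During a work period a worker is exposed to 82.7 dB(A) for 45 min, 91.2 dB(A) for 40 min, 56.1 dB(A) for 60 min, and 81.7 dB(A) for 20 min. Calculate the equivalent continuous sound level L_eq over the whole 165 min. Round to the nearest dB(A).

The energy average is taken in the linear domain: L_eq = 10·log₁₀[(Σ tᵢ·10^(Lᵢ/10))/T], T = 165 min.
Σ tᵢ·10^(Lᵢ/10) = 45·10^(82.7/10) + 40·10^(91.2/10) + 60·10^(56.1/10) + 20·10^(81.7/10) = 6.409e+10.
L_eq = 10·log₁₀(6.409e+10/165) = 85.89 dB(A).

86 dB(A)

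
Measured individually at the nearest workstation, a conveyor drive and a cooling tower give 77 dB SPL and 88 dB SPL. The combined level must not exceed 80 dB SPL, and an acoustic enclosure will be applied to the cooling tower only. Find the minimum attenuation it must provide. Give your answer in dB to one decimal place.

11.0 dB

Fixed contribution from the other source: Σ 10^(L/10) = 10^(77/10) = 5.012e+07 (77.00 dB SPL).
To meet 80 dB SPL overall, the treated cooling tower may contribute at most 10^(80/10) − 5.012e+07 = 4.988e+07, i.e. 76.98 dB SPL.
Required insertion loss = 88 − 76.98 = 11.02 dB.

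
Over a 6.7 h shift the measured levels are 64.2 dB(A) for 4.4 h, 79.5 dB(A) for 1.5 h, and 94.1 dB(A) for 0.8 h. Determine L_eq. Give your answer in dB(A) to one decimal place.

85.2 dB(A)

Weight each interval's intensity by its duration and average over T = 6.7 h:
Σ tᵢ·10^(Lᵢ/10) = 4.4·10^(64.2/10) + 1.5·10^(79.5/10) + 0.8·10^(94.1/10) = 2.202e+09.
L_eq = 10·log₁₀(2.202e+09/6.7) = 85.17 dB(A).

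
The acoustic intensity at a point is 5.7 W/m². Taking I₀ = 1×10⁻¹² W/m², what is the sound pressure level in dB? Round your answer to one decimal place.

127.6 dB

L = 10·log₁₀(I/I₀) = 10·log₁₀(5.7/10⁻¹²) = 10·log₁₀(5.7×10^12).
L = 10·(0.7559 + 12) = 127.56 dB.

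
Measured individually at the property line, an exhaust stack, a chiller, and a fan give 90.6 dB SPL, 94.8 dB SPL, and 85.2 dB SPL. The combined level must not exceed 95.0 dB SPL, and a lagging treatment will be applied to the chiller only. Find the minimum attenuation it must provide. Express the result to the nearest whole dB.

3 dB

Everything except the chiller sums to 10^(90.6/10) + 10^(85.2/10) = 1.479e+09 in linear terms, 91.70 dB SPL.
To meet 95.0 dB SPL overall, the treated chiller may contribute at most 10^(95.0/10) − 1.479e+09 = 1.683e+09, i.e. 92.26 dB SPL.
Required insertion loss = 94.8 − 92.26 = 2.54 dB.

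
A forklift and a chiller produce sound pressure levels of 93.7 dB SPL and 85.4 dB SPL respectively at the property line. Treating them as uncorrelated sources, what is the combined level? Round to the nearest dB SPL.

94 dB SPL

For uncorrelated sources the intensities add, so convert each level to linear form, sum, and take 10·log₁₀ of the total.
Σ 10^(L/10) = 10^(93.7/10) + 10^(85.4/10) = 2.691e+09.
L_total = 10·log₁₀(2.691e+09) = 94.30 dB SPL.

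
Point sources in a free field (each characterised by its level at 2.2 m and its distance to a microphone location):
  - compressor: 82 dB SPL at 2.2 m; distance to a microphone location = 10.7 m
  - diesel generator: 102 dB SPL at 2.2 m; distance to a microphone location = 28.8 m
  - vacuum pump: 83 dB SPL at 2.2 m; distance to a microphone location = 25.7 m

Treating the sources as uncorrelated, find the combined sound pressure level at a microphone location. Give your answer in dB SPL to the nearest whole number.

80 dB SPL

First find each source's level at the receiver (point-source: −20·log₁₀(r/r_ref)), then combine on an intensity basis.
compressor: 82 − 20·log₁₀(10.7/2.2) = 82 − 13.74 = 68.26 dB SPL.
diesel generator: 102 − 20·log₁₀(28.8/2.2) = 102 − 22.34 = 79.66 dB SPL.
vacuum pump: 83 − 20·log₁₀(25.7/2.2) = 83 − 21.35 = 61.65 dB SPL.
Σ 10^(L/10) = 1.006e+08 → L_total = 10·log₁₀(1.006e+08) = 80.03 dB SPL.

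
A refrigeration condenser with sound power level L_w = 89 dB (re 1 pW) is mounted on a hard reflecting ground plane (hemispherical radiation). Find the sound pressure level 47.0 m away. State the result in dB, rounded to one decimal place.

The power spreads over a hemisphere of area 2π·r², so L_p = L_w − 10·log₁₀(2π·r²).
2π·r² = 1.388e+04 m², 10·log₁₀ of that is 41.424 dB.
L_p = 89 − 41.424 = 47.58 dB.

47.6 dB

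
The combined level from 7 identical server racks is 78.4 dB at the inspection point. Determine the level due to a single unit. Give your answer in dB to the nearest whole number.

70 dB

7 equal contributions raise the level by 10·log₁₀ 7 = 8.451 dB, so each unit alone gives 78.4 − 8.451.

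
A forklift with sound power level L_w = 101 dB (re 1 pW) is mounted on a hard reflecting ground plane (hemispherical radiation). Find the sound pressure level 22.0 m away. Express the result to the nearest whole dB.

The power spreads over a hemisphere of area 2π·r², so L_p = L_w − 10·log₁₀(2π·r²).
2π·r² = 3041 m², 10·log₁₀ of that is 34.830 dB.
L_p = 101 − 34.830 = 66.17 dB.

66 dB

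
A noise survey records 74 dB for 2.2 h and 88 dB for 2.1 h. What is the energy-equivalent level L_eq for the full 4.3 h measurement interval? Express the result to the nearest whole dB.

85 dB

L_eq = 10·log₁₀[(1/T)·Σ tᵢ·10^(Lᵢ/10)] with T = 4.3 h.
Σ tᵢ·10^(Lᵢ/10) = 2.2·10^(74/10) + 2.1·10^(88/10) = 1.380e+09.
L_eq = 10·log₁₀(1.380e+09/4.3) = 85.06 dB.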